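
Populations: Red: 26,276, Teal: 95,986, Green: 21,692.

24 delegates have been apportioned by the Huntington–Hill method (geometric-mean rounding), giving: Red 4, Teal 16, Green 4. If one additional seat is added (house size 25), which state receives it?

Red

Priority for the next seat is population ÷ (√(s·(s+1))).
Priorities: Red 5875.492, Teal 5820.006, Green 4850.479.
Highest priority: Red.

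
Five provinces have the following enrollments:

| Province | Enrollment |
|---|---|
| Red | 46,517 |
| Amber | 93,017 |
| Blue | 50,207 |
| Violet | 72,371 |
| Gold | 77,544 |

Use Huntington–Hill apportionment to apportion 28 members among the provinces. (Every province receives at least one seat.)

With divisor 12198: modified quotas Red 3.813, Amber 7.626, Blue 4.116, Violet 5.933, Gold 6.357.
Geometric-mean thresholds: Red √(3·4)=3.464, Amber √(7·8)=7.483, Blue √(4·5)=4.472, Violet √(5·6)=5.477, Gold √(6·7)=6.481.
Each quota rounded against its threshold gives Red 4, Amber 8, Blue 4, Violet 6, Gold 6 (total 28).

Red: 4; Amber: 8; Blue: 4; Violet: 6; Gold: 6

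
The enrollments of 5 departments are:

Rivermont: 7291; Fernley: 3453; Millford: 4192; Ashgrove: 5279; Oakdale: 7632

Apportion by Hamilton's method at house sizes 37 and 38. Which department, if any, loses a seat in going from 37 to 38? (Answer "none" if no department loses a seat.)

At 37 seats: Rivermont 10, Fernley 5, Millford 5, Ashgrove 7, Oakdale 10.
At 38 seats: Rivermont 10, Fernley 5, Millford 6, Ashgrove 7, Oakdale 10.
No department's allocation decreased.

none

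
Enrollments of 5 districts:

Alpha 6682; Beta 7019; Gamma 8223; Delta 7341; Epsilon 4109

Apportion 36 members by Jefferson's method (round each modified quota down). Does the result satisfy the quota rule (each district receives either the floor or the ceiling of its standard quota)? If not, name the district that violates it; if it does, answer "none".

none

Standard quotas: Alpha 7.208, Beta 7.571, Gamma 8.870, Delta 7.919, Epsilon 4.432.
Jefferson allocation: Alpha 7, Beta 8, Gamma 9, Delta 8, Epsilon 4.
Every allocation lies between the lower and upper quota.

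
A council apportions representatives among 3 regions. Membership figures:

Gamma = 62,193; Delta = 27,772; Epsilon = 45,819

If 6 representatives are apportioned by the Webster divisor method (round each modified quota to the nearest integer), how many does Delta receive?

Standard divisor 135784/6 ≈ 22630.667; standard quotas: Gamma 2.748, Delta 1.227, Epsilon 2.025.
Rounding to the nearest integer gives Gamma 3, Delta 1, Epsilon 2 — total 6, matching the house size, so no adjustment is needed.
Delta receives 1.

1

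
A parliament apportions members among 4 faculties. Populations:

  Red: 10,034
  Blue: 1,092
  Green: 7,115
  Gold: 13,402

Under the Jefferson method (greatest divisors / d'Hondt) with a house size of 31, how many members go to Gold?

Standard divisor 31643/31 ≈ 1020.742; standard quotas: Red 9.830, Blue 1.070, Green 6.970, Gold 13.130.
Rounding down gives 9, 1, 6, 13 = 29 seats, so the divisor must be adjusted.
With modified divisor 1000: modified quotas Red 10.034, Blue 1.092, Green 7.115, Gold 13.402.
Rounding down: Red 10, Blue 1, Green 7, Gold 13 (total 31).
Gold receives 13.

13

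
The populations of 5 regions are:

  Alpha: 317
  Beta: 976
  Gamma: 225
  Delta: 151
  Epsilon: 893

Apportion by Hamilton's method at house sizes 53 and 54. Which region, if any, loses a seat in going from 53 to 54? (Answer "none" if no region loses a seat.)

At 53 seats: Alpha 7, Beta 20, Gamma 5, Delta 3, Epsilon 18.
At 54 seats: Alpha 7, Beta 20, Gamma 5, Delta 3, Epsilon 19.
No region's allocation decreased.

none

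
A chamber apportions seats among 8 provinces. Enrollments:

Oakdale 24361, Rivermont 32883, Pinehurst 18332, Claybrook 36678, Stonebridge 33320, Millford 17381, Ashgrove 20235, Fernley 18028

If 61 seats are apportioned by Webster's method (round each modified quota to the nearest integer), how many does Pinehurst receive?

6

Standard divisor 201218/61 ≈ 3298.656; standard quotas: Oakdale 7.385, Rivermont 9.969, Pinehurst 5.557, Claybrook 11.119, Stonebridge 10.101, Millford 5.269, Ashgrove 6.134, Fernley 5.465.
Rounding to the nearest integer gives 7, 10, 6, 11, 10, 5, 6, 5 = 60 seats, so the divisor must be adjusted.
With modified divisor 3260: modified quotas Oakdale 7.473, Rivermont 10.087, Pinehurst 5.623, Claybrook 11.251, Stonebridge 10.221, Millford 5.332, Ashgrove 6.207, Fernley 5.530.
Rounding to the nearest integer: Oakdale 7, Rivermont 10, Pinehurst 6, Claybrook 11, Stonebridge 10, Millford 5, Ashgrove 6, Fernley 6 (total 61).
Pinehurst receives 6.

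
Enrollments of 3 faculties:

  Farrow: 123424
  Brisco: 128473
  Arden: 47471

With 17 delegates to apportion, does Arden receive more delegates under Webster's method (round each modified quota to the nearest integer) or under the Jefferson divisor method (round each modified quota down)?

Webster

Webster: Farrow 7, Brisco 7, Arden 3.
Jefferson: Farrow 7, Brisco 8, Arden 2.
Arden gets 3 under Webster and 2 under Jefferson.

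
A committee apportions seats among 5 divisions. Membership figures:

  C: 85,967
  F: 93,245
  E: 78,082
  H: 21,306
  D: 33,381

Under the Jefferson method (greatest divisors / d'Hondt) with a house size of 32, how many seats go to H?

2

Standard divisor 311981/32 ≈ 9749.406; standard quotas: C 8.818, F 9.564, E 8.009, H 2.185, D 3.424.
Rounding down gives 8, 9, 8, 2, 3 = 30 seats, so the divisor must be adjusted.
With modified divisor 9000: modified quotas C 9.552, F 10.361, E 8.676, H 2.367, D 3.709.
Rounding down: C 9, F 10, E 8, H 2, D 3 (total 32).
H receives 2.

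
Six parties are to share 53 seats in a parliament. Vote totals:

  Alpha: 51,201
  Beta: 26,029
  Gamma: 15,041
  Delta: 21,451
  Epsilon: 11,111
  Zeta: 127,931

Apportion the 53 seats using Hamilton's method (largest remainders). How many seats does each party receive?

Standard divisor: 252764 ÷ 53 ≈ 4769.132.
Standard quotas: Alpha 10.7359, Beta 5.4578, Gamma 3.1538, Delta 4.4979, Epsilon 2.3298, Zeta 26.8248.
Lower quotas: Alpha 10, Beta 5, Gamma 3, Delta 4, Epsilon 2, Zeta 26 (sum 50, leaving 3 seats).
Remainders in descending order: Zeta 0.8248, Alpha 0.7359, Delta 0.4979, Beta 0.4578, Epsilon 0.3298, Gamma 0.1538.
The surplus seats go to Zeta, Alpha, Delta.

Alpha: 11, Beta: 5, Gamma: 3, Delta: 5, Epsilon: 2, Zeta: 27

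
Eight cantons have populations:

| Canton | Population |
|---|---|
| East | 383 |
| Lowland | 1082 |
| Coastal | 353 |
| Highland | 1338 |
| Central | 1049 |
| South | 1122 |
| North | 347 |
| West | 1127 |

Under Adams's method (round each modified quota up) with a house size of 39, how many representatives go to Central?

6

Standard divisor 6801/39 ≈ 174.385; standard quotas: East 2.196, Lowland 6.205, Coastal 2.024, Highland 7.673, Central 6.015, South 6.434, North 1.990, West 6.463.
Rounding up gives 3, 7, 3, 8, 7, 7, 2, 7 = 44 seats, so the divisor must be adjusted.
With modified divisor 189: modified quotas East 2.026, Lowland 5.725, Coastal 1.868, Highland 7.079, Central 5.550, South 5.937, North 1.836, West 5.963.
Rounding up: East 3, Lowland 6, Coastal 2, Highland 8, Central 6, South 6, North 2, West 6 (total 39).
Central receives 6.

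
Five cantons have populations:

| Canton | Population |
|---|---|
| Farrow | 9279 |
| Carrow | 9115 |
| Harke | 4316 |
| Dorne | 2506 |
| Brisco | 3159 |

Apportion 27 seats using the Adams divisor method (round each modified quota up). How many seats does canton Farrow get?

9

Standard divisor 28375/27 ≈ 1050.926; standard quotas: Farrow 8.829, Carrow 8.673, Harke 4.107, Dorne 2.385, Brisco 3.006.
Rounding up gives 9, 9, 5, 3, 4 = 30 seats, so the divisor must be adjusted.
With modified divisor 1150: modified quotas Farrow 8.069, Carrow 7.926, Harke 3.753, Dorne 2.179, Brisco 2.747.
Rounding up: Farrow 9, Carrow 8, Harke 4, Dorne 3, Brisco 3 (total 27).
Farrow receives 9.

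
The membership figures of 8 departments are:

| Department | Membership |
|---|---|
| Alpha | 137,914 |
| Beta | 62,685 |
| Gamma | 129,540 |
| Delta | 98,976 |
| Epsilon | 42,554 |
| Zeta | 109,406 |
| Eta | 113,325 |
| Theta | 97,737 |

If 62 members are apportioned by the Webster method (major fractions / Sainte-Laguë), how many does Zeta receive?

Standard divisor 792137/62 ≈ 12776.403; standard quotas: Alpha 10.794, Beta 4.906, Gamma 10.139, Delta 7.747, Epsilon 3.331, Zeta 8.563, Eta 8.870, Theta 7.650.
Rounding to the nearest integer gives 11, 5, 10, 8, 3, 9, 9, 8 = 63 seats, so the divisor must be adjusted.
With modified divisor 12950: modified quotas Alpha 10.650, Beta 4.841, Gamma 10.003, Delta 7.643, Epsilon 3.286, Zeta 8.448, Eta 8.751, Theta 7.547.
Rounding to the nearest integer: Alpha 11, Beta 5, Gamma 10, Delta 8, Epsilon 3, Zeta 8, Eta 9, Theta 8 (total 62).
Zeta receives 8.

8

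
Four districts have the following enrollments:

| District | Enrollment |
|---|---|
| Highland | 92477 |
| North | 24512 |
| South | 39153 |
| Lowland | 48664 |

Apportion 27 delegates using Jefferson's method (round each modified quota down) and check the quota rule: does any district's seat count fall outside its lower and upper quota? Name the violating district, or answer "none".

none

Standard quotas: Highland 12.191, North 3.231, South 5.162, Lowland 6.415.
Jefferson allocation: Highland 13, North 3, South 5, Lowland 6.
Every allocation lies between the lower and upper quota.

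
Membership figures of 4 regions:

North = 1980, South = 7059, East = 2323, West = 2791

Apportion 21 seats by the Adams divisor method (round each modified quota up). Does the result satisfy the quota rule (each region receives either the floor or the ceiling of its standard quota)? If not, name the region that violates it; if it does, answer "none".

none

Standard quotas: North 2.938, South 10.474, East 3.447, West 4.141.
Adams allocation: North 3, South 10, East 4, West 4.
Every allocation lies between the lower and upper quota.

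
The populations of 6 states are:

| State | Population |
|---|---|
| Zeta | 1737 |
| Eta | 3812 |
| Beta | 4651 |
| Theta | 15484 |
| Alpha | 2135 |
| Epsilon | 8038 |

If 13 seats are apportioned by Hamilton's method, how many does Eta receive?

Total 35857; standard divisor 35857/13 ≈ 2758.231.
Standard quotas: Zeta 0.6298, Eta 1.3820, Beta 1.6862, Theta 5.6137, Alpha 0.7740, Epsilon 2.9142.
Lower quotas: Zeta 0, Eta 1, Beta 1, Theta 5, Alpha 0, Epsilon 2 (sum 9, leaving 4 seats).
Remainders in descending order: Epsilon 0.9142, Alpha 0.7740, Beta 0.6862, Zeta 0.6298, Theta 0.6137, Eta 0.3820.
Largest remainders: Epsilon, Alpha, Beta, Zeta receive the extra seats.
Eta receives 1.

1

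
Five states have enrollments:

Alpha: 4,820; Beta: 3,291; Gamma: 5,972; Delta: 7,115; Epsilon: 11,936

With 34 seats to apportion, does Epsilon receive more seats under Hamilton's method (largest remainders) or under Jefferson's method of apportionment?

Hamilton: Alpha 5, Beta 4, Gamma 6, Delta 7, Epsilon 12.
Jefferson: Alpha 5, Beta 3, Gamma 6, Delta 7, Epsilon 13.
Epsilon gets 12 under Hamilton and 13 under Jefferson.

Jefferson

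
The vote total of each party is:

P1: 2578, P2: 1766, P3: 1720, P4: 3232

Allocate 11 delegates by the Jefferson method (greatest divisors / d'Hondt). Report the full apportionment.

Standard divisor 9296/11 ≈ 845.091; standard quotas: P1 3.051, P2 2.090, P3 2.035, P4 3.824.
Rounding down gives 3, 2, 2, 3 = 10 seats, so the divisor must be adjusted.
With modified divisor 700: modified quotas P1 3.683, P2 2.523, P3 2.457, P4 4.617.
Rounding down: P1 3, P2 2, P3 2, P4 4 (total 11).

P1 3, P2 2, P3 2, P4 4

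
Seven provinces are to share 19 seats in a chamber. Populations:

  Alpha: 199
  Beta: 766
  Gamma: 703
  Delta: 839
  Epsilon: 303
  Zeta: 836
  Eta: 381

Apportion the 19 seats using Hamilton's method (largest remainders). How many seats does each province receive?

Standard divisor: 4027 ÷ 19 ≈ 211.947.
Standard quotas: Alpha 0.939, Beta 3.614, Gamma 3.317, Delta 3.959, Epsilon 1.430, Zeta 3.944, Eta 1.798.
Lower quotas: Alpha 0, Beta 3, Gamma 3, Delta 3, Epsilon 1, Zeta 3, Eta 1 (sum 14, leaving 5 seats).
Remainders in descending order: Delta 0.959, Zeta 0.944, Alpha 0.939, Eta 0.798, Beta 0.614, Epsilon 0.430, Gamma 0.317.
Largest remainders: Delta, Zeta, Alpha, Eta, Beta receive the extra seats.

Alpha=1, Beta=4, Gamma=3, Delta=4, Epsilon=1, Zeta=4, Eta=2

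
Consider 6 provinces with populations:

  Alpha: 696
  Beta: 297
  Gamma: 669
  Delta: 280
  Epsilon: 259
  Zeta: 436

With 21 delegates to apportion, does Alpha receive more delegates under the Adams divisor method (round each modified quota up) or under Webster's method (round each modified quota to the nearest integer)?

Adams: Alpha 5, Beta 3, Gamma 5, Delta 2, Epsilon 2, Zeta 4.
Webster: Alpha 6, Beta 2, Gamma 5, Delta 2, Epsilon 2, Zeta 4.
Alpha gets 5 under Adams and 6 under Webster.

Webster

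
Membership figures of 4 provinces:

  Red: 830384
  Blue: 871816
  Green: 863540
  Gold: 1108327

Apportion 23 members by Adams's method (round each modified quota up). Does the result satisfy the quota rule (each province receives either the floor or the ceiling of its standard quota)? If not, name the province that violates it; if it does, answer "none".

none

Standard quotas: Red 5.198, Blue 5.458, Green 5.406, Gold 6.938.
Adams allocation: Red 5, Blue 6, Green 5, Gold 7.
Every allocation lies between the lower and upper quota.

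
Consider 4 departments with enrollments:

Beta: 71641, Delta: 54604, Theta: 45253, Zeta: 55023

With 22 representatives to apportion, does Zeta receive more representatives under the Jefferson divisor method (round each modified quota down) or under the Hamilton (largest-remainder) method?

Jefferson: Beta 7, Delta 5, Theta 4, Zeta 6.
Hamilton: Beta 7, Delta 5, Theta 5, Zeta 5.
Zeta gets 6 under Jefferson and 5 under Hamilton.

Jefferson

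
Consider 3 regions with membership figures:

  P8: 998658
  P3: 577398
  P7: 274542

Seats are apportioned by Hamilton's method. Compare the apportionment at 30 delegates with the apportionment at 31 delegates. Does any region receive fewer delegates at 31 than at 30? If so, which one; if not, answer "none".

P7

At 30 seats: P8 16, P3 9, P7 5.
At 31 seats: P8 17, P3 10, P7 4.
P7 drops from 5 to 4.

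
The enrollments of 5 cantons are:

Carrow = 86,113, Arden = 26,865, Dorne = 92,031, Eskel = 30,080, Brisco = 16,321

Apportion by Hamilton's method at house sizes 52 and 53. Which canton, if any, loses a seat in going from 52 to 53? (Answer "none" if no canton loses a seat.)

At 52 seats: Carrow 18, Arden 6, Dorne 19, Eskel 6, Brisco 3.
At 53 seats: Carrow 18, Arden 6, Dorne 19, Eskel 6, Brisco 4.
No canton's allocation decreased.

none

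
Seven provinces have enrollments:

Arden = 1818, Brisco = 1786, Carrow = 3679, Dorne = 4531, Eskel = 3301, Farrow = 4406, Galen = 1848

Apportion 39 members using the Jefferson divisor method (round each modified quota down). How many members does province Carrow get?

Standard divisor 21369/39 ≈ 547.923; standard quotas: Arden 3.318, Brisco 3.260, Carrow 6.714, Dorne 8.269, Eskel 6.025, Farrow 8.041, Galen 3.373.
Rounding down gives 3, 3, 6, 8, 6, 8, 3 = 37 seats, so the divisor must be adjusted.
With modified divisor 500: modified quotas Arden 3.636, Brisco 3.572, Carrow 7.358, Dorne 9.062, Eskel 6.602, Farrow 8.812, Galen 3.696.
Rounding down: Arden 3, Brisco 3, Carrow 7, Dorne 9, Eskel 6, Farrow 8, Galen 3 (total 39).
Carrow receives 7.

7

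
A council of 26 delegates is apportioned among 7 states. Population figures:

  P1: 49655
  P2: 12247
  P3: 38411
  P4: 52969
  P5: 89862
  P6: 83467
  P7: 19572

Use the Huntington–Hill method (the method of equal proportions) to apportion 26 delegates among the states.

P1 4, P2 1, P3 3, P4 4, P5 7, P6 6, P7 1

With divisor 13853: modified quotas P1 3.584, P2 0.884, P3 2.773, P4 3.824, P5 6.487, P6 6.025, P7 1.413.
Geometric-mean thresholds: P1 √(3·4)=3.464, P2 (min 1), P3 √(2·3)=2.449, P4 √(3·4)=3.464, P5 √(6·7)=6.481, P6 √(6·7)=6.481, P7 √(1·2)=1.414.
Each quota rounded against its threshold gives P1 4, P2 1, P3 3, P4 4, P5 7, P6 6, P7 1 (total 26).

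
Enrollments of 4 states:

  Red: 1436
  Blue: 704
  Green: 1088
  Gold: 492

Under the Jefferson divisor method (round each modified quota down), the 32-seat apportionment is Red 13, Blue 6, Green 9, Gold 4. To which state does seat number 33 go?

Green

Priority for the next seat is population ÷ (current seats + 1).
Priorities: Red 102.571, Blue 100.571, Green 108.800, Gold 98.400.
Highest priority: Green.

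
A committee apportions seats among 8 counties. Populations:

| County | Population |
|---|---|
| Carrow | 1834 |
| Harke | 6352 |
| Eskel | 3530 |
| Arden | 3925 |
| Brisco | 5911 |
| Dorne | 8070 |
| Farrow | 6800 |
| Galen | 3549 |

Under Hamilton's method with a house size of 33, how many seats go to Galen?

Standard divisor: 39971 ÷ 33 ≈ 1211.242.
Standard quotas: Carrow 1.5141, Harke 5.2442, Eskel 2.9144, Arden 3.2405, Brisco 4.8801, Dorne 6.6626, Farrow 5.6141, Galen 2.9300.
Lower quotas: Carrow 1, Harke 5, Eskel 2, Arden 3, Brisco 4, Dorne 6, Farrow 5, Galen 2 (sum 28, leaving 5 seats).
Remainders in descending order: Galen 0.9300, Eskel 0.9144, Brisco 0.8801, Dorne 0.6626, Farrow 0.6141, Carrow 0.5141, Harke 0.2442, Arden 0.2405.
The surplus seats go to Galen, Eskel, Brisco, Dorne, Farrow.
Galen receives 3.

3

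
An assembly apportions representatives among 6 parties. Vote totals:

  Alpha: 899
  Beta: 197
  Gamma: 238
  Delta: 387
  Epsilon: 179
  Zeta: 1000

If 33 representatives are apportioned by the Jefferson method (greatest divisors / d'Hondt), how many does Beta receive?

Standard divisor 2900/33 ≈ 87.879; standard quotas: Alpha 10.230, Beta 2.242, Gamma 2.708, Delta 4.404, Epsilon 2.037, Zeta 11.379.
Rounding down gives 10, 2, 2, 4, 2, 11 = 31 seats, so the divisor must be adjusted.
With modified divisor 80: modified quotas Alpha 11.238, Beta 2.462, Gamma 2.975, Delta 4.838, Epsilon 2.237, Zeta 12.500.
Rounding down: Alpha 11, Beta 2, Gamma 2, Delta 4, Epsilon 2, Zeta 12 (total 33).
Beta receives 2.

2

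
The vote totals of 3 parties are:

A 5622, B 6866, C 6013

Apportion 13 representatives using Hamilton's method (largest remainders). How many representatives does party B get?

5

The standard divisor is 18501/13 ≈ 1423.154.
Standard quotas: A 3.9504, B 4.8245, C 4.2251.
Lower quotas: A 3, B 4, C 4 (sum 11, leaving 2 seats).
Remainders in descending order: A 0.9504, B 0.8245, C 0.2251.
The surplus seats go to A, B.
B receives 5.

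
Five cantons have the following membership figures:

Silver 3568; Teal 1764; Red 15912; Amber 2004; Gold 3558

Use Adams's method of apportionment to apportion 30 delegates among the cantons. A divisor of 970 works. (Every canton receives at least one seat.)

With modified divisor 970: modified quotas Silver 3.678, Teal 1.819, Red 16.404, Amber 2.066, Gold 3.668.
Rounding up: Silver 4, Teal 2, Red 17, Amber 3, Gold 4 (total 30).

Silver: 4, Teal: 2, Red: 17, Amber: 3, Gold: 4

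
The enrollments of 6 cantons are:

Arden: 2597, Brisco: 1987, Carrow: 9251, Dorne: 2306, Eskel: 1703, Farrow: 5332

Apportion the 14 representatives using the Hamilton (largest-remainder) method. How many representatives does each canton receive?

Arden=2; Brisco=1; Carrow=6; Dorne=1; Eskel=1; Farrow=3

Total 23176; standard divisor 23176/14 ≈ 1655.429.
Standard quotas: Arden 1.5688, Brisco 1.2003, Carrow 5.5883, Dorne 1.3930, Eskel 1.0287, Farrow 3.2209.
Lower quotas: Arden 1, Brisco 1, Carrow 5, Dorne 1, Eskel 1, Farrow 3 (sum 12, leaving 2 seats).
Remainders in descending order: Carrow 0.5883, Arden 0.5688, Dorne 0.3930, Farrow 0.2209, Brisco 0.2003, Eskel 0.0287.
Largest remainders: Carrow, Arden receive the extra seats.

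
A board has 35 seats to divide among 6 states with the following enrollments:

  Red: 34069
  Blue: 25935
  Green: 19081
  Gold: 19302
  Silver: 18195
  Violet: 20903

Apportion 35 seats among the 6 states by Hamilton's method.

Red=9; Blue=6; Green=5; Gold=5; Silver=5; Violet=5

The standard divisor is 137485/35 ≈ 3928.143.
Standard quotas: Red 8.6731, Blue 6.6024, Green 4.8575, Gold 4.9138, Silver 4.6320, Violet 5.3213.
Lower quotas: Red 8, Blue 6, Green 4, Gold 4, Silver 4, Violet 5 (sum 31, leaving 4 seats).
Remainders in descending order: Gold 0.9138, Green 0.8575, Red 0.6731, Silver 0.6320, Blue 0.6024, Violet 0.3213.
The surplus seats go to Gold, Green, Red, Silver.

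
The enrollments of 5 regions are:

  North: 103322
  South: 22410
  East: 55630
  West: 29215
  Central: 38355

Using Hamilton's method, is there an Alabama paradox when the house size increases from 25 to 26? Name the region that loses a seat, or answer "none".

At 25 seats: North 10, South 2, East 6, West 3, Central 4.
At 26 seats: North 11, South 2, East 6, West 3, Central 4.
No region's allocation decreased.

none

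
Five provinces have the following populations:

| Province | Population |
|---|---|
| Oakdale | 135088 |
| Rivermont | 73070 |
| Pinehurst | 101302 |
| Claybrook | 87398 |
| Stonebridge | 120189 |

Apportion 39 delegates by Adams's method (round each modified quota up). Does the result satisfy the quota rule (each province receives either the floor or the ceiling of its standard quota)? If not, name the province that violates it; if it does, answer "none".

Standard quotas: Oakdale 10.189, Rivermont 5.512, Pinehurst 7.641, Claybrook 6.592, Stonebridge 9.066.
Adams allocation: Oakdale 10, Rivermont 6, Pinehurst 7, Claybrook 7, Stonebridge 9.
Every allocation lies between the lower and upper quota.

none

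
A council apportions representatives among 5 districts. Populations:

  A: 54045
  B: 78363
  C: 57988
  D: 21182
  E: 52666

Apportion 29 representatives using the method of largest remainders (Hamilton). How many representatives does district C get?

6

The standard divisor is 264244/29 ≈ 9111.862.
Standard quotas: A 5.9313, B 8.6001, C 6.3640, D 2.3247, E 5.7799.
Lower quotas: A 5, B 8, C 6, D 2, E 5 (sum 26, leaving 3 seats).
Remainders in descending order: A 0.9313, E 0.7799, B 0.6001, C 0.3640, D 0.3247.
Largest remainders: A, E, B receive the extra seats.
C receives 6.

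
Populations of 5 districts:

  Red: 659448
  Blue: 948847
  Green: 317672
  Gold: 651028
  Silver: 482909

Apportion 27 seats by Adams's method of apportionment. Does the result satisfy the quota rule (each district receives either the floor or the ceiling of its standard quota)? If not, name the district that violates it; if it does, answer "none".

none

Standard quotas: Red 5.819, Blue 8.372, Green 2.803, Gold 5.745, Silver 4.261.
Adams allocation: Red 6, Blue 8, Green 3, Gold 6, Silver 4.
Every allocation lies between the lower and upper quota.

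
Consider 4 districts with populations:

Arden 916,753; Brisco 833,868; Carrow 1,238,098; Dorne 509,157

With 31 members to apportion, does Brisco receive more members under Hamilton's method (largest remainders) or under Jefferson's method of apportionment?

Hamilton: Arden 8, Brisco 7, Carrow 11, Dorne 5.
Jefferson: Arden 8, Brisco 8, Carrow 11, Dorne 4.
Brisco gets 7 under Hamilton and 8 under Jefferson.

Jefferson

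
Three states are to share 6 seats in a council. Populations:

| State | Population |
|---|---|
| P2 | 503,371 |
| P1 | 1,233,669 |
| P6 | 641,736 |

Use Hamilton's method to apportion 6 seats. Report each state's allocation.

Standard divisor: 2378776 ÷ 6 ≈ 396462.667.
Standard quotas: P2 1.2697, P1 3.1117, P6 1.6187.
Lower quotas: P2 1, P1 3, P6 1 (sum 5, leaving 1 seat).
Remainders in descending order: P6 0.6187, P2 0.2697, P1 0.1117.
The surplus seat goes to P6.

P2 1, P1 3, P6 2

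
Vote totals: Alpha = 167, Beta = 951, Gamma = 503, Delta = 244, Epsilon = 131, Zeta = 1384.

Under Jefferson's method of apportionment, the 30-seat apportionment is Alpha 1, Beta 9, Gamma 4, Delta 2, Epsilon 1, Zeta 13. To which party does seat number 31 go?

Gamma

Priority for the next seat is population ÷ (current seats + 1).
Priorities: Alpha 83.500, Beta 95.100, Gamma 100.600, Delta 81.333, Epsilon 65.500, Zeta 98.857.
Highest priority: Gamma.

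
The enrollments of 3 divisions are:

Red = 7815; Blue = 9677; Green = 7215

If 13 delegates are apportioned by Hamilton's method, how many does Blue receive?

5

The standard divisor is 24707/13 ≈ 1900.538.
Standard quotas: Red 4.1120, Blue 5.0917, Green 3.7963.
Lower quotas: Red 4, Blue 5, Green 3 (sum 12, leaving 1 seat).
Remainders in descending order: Green 0.7963, Red 0.1120, Blue 0.0917.
Largest remainder: Green receives the extra seat.
Blue receives 5.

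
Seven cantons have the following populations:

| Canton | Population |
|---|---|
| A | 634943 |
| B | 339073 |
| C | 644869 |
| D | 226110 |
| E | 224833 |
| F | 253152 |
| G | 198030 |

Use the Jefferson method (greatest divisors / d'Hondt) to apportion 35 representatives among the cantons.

Standard divisor 2521010/35 ≈ 72028.857; standard quotas: A 8.815, B 4.707, C 8.953, D 3.139, E 3.121, F 3.515, G 2.749.
Rounding down gives 8, 4, 8, 3, 3, 3, 2 = 31 seats, so the divisor must be adjusted.
With modified divisor 65200: modified quotas A 9.738, B 5.201, C 9.891, D 3.468, E 3.448, F 3.883, G 3.037.
Rounding down: A 9, B 5, C 9, D 3, E 3, F 3, G 3 (total 35).

A 9, B 5, C 9, D 3, E 3, F 3, G 3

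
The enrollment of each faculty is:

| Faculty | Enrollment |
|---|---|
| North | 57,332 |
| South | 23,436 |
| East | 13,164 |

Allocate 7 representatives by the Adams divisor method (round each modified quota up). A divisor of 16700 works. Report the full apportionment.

North 4, South 2, East 1

With modified divisor 16700: modified quotas North 3.433, South 1.403, East 0.788.
Rounding up: North 4, South 2, East 1 (total 7).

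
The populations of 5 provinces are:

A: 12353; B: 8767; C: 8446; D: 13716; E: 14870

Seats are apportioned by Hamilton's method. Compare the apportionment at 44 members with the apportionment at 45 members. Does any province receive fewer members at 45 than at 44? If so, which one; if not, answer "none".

At 44 seats: A 9, B 7, C 7, D 10, E 11.
At 45 seats: A 10, B 7, C 6, D 11, E 11.
C drops from 7 to 6.

C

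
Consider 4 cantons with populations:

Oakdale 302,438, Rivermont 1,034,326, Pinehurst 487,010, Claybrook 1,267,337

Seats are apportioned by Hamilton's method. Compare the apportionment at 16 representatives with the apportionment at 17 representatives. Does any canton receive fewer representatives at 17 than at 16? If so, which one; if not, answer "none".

Oakdale

At 16 seats: Oakdale 2, Rivermont 5, Pinehurst 2, Claybrook 7.
At 17 seats: Oakdale 1, Rivermont 6, Pinehurst 3, Claybrook 7.
Oakdale drops from 2 to 1.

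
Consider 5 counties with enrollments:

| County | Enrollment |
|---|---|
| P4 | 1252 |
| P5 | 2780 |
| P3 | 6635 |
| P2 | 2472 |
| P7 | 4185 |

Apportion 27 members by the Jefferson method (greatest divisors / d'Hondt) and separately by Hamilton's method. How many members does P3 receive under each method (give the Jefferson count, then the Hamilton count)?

Jefferson: P4 2, P5 4, P3 11, P2 4, P7 6.
Hamilton: P4 2, P5 4, P3 10, P2 4, P7 7.
P3 gets 11 under Jefferson and 10 under Hamilton.

11 and 10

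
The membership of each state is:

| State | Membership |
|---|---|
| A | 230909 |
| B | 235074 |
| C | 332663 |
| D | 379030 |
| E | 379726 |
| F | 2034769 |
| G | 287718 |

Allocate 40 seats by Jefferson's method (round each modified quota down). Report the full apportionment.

A=2, B=2, C=3, D=4, E=4, F=22, G=3

Standard divisor 3879889/40 ≈ 96997.225; standard quotas: A 2.381, B 2.424, C 3.430, D 3.908, E 3.915, F 20.978, G 2.966.
Rounding down gives 2, 2, 3, 3, 3, 20, 2 = 35 seats, so the divisor must be adjusted.
With modified divisor 90500: modified quotas A 2.551, B 2.598, C 3.676, D 4.188, E 4.196, F 22.484, G 3.179.
Rounding down: A 2, B 2, C 3, D 4, E 4, F 22, G 3 (total 40).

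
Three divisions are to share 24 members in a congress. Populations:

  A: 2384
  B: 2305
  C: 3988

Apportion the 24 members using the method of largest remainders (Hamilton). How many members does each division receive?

The standard divisor is 8677/24 ≈ 361.542.
Standard quotas: A 6.594, B 6.375, C 11.031.
Lower quotas: A 6, B 6, C 11 (sum 23, leaving 1 seat).
Remainders in descending order: A 0.594, B 0.375, C 0.031.
Largest remainder: A receives the extra seat.

A 7, B 6, C 11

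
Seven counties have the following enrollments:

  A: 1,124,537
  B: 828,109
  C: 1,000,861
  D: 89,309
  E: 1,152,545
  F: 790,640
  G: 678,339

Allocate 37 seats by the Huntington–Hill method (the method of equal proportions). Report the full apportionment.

A: 7, B: 5, C: 7, D: 1, E: 8, F: 5, G: 4

With divisor 152848: modified quotas A 7.357, B 5.418, C 6.548, D 0.584, E 7.540, F 5.173, G 4.438.
Geometric-mean thresholds: A √(7·8)=7.483, B √(5·6)=5.477, C √(6·7)=6.481, D (min 1), E √(7·8)=7.483, F √(5·6)=5.477, G √(4·5)=4.472.
Each quota rounded against its threshold gives A 7, B 5, C 7, D 1, E 8, F 5, G 4 (total 37).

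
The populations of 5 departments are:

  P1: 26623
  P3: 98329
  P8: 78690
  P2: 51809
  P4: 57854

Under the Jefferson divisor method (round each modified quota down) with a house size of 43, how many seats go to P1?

3

Standard divisor 313305/43 ≈ 7286.163; standard quotas: P1 3.654, P3 13.495, P8 10.800, P2 7.111, P4 7.940.
Rounding down gives 3, 13, 10, 7, 7 = 40 seats, so the divisor must be adjusted.
With modified divisor 6800: modified quotas P1 3.915, P3 14.460, P8 11.572, P2 7.619, P4 8.508.
Rounding down: P1 3, P3 14, P8 11, P2 7, P4 8 (total 43).
P1 receives 3.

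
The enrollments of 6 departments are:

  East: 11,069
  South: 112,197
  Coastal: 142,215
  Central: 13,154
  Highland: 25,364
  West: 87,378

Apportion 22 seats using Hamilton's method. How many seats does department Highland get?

The standard divisor is 391377/22 ≈ 17789.864.
Standard quotas: East 0.6222, South 6.3068, Coastal 7.9942, Central 0.7394, Highland 1.4258, West 4.9117.
Lower quotas: East 0, South 6, Coastal 7, Central 0, Highland 1, West 4 (sum 18, leaving 4 seats).
Remainders in descending order: Coastal 0.9942, West 0.9117, Central 0.7394, East 0.6222, Highland 0.4258, South 0.3068.
Largest remainders: Coastal, West, Central, East receive the extra seats.
Highland receives 1.

1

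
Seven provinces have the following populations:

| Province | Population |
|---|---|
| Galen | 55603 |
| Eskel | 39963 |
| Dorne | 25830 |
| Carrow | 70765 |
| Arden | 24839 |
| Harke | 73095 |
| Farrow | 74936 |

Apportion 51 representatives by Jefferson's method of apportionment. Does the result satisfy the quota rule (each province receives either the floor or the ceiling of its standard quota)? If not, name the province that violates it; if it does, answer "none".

Standard quotas: Galen 7.769, Eskel 5.583, Dorne 3.609, Carrow 9.887, Arden 3.470, Harke 10.212, Farrow 10.470.
Jefferson allocation: Galen 8, Eskel 6, Dorne 3, Carrow 10, Arden 3, Harke 10, Farrow 11.
Every allocation lies between the lower and upper quota.

none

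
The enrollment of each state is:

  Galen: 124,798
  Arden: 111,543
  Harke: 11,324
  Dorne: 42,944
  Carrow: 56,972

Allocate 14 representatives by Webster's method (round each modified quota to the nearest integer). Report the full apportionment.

Galen 5, Arden 5, Harke 0, Dorne 2, Carrow 2

Standard divisor 347581/14 ≈ 24827.214; standard quotas: Galen 5.027, Arden 4.493, Harke 0.456, Dorne 1.730, Carrow 2.295.
Rounding to the nearest integer gives 5, 4, 0, 2, 2 = 13 seats, so the divisor must be adjusted.
With modified divisor 23800: modified quotas Galen 5.244, Arden 4.687, Harke 0.476, Dorne 1.804, Carrow 2.394.
Rounding to the nearest integer: Galen 5, Arden 5, Harke 0, Dorne 2, Carrow 2 (total 14).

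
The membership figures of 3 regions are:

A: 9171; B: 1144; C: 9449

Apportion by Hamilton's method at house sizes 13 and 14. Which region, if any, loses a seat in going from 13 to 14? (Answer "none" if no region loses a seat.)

At 13 seats: A 6, B 1, C 6.
At 14 seats: A 6, B 1, C 7.
No region's allocation decreased.

none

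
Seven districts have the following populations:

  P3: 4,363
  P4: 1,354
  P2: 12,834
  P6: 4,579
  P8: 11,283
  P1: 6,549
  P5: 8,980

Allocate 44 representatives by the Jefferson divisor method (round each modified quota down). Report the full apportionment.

P3 4, P4 1, P2 11, P6 4, P8 10, P1 6, P5 8

Standard divisor 49942/44 ≈ 1135.045; standard quotas: P3 3.844, P4 1.193, P2 11.307, P6 4.034, P8 9.941, P1 5.770, P5 7.912.
Rounding down gives 3, 1, 11, 4, 9, 5, 7 = 40 seats, so the divisor must be adjusted.
With modified divisor 1080: modified quotas P3 4.040, P4 1.254, P2 11.883, P6 4.240, P8 10.447, P1 6.064, P5 8.315.
Rounding down: P3 4, P4 1, P2 11, P6 4, P8 10, P1 6, P5 8 (total 44).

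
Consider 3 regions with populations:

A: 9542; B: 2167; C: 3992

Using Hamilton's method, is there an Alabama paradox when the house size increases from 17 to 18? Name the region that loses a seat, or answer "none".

At 17 seats: A 10, B 3, C 4.
At 18 seats: A 11, B 2, C 5.
B drops from 3 to 2.

B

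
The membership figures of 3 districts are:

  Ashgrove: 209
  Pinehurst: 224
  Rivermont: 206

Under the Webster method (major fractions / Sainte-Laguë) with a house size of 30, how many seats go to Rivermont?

Standard divisor 639/30 ≈ 21.3; standard quotas: Ashgrove 9.812, Pinehurst 10.516, Rivermont 9.671.
Rounding to the nearest integer gives 10, 11, 10 = 31 seats, so the divisor must be adjusted.
With modified divisor 21.5: modified quotas Ashgrove 9.721, Pinehurst 10.419, Rivermont 9.581.
Rounding to the nearest integer: Ashgrove 10, Pinehurst 10, Rivermont 10 (total 30).
Rivermont receives 10.

10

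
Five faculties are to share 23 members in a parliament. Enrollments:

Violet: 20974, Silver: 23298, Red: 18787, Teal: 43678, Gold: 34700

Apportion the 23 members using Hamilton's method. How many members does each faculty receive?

Total 141437; standard divisor 141437/23 ≈ 6149.435.
Standard quotas: Violet 3.4107, Silver 3.7886, Red 3.0551, Teal 7.1028, Gold 5.6428.
Lower quotas: Violet 3, Silver 3, Red 3, Teal 7, Gold 5 (sum 21, leaving 2 seats).
Remainders in descending order: Silver 0.7886, Gold 0.6428, Violet 0.4107, Teal 0.1028, Red 0.0551.
The surplus seats go to Silver, Gold.

Violet 3, Silver 4, Red 3, Teal 7, Gold 6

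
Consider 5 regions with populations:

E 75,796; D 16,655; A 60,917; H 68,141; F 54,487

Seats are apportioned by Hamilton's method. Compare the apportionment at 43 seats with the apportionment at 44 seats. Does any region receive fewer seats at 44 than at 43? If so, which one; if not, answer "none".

At 43 seats: E 12, D 3, A 9, H 11, F 8.
At 44 seats: E 12, D 2, A 10, H 11, F 9.
D drops from 3 to 2.

D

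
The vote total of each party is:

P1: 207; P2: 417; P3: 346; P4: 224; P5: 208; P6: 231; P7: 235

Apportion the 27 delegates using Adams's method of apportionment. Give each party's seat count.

P1=3, P2=6, P3=5, P4=3, P5=3, P6=3, P7=4

Standard divisor 1868/27 ≈ 69.185; standard quotas: P1 2.992, P2 6.027, P3 5.001, P4 3.238, P5 3.006, P6 3.339, P7 3.397.
Rounding up gives 3, 7, 6, 4, 4, 4, 4 = 32 seats, so the divisor must be adjusted.
With modified divisor 77.7: modified quotas P1 2.664, P2 5.367, P3 4.453, P4 2.883, P5 2.677, P6 2.973, P7 3.024.
Rounding up: P1 3, P2 6, P3 5, P4 3, P5 3, P6 3, P7 4 (total 27).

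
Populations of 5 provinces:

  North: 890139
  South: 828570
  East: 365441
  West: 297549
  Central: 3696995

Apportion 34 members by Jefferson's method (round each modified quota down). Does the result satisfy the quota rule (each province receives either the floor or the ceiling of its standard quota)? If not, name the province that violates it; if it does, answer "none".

Central

Standard quotas: North 4.979, South 4.634, East 2.044, West 1.664, Central 20.678.
Jefferson allocation: North 5, South 4, East 2, West 1, Central 22.
Central has quota 20.678 (lower 20, upper 21) but receives 22 — outside the quota interval.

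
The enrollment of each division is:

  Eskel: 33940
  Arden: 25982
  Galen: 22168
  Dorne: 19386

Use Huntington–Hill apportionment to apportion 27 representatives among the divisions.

With divisor 3789: modified quotas Eskel 8.958, Arden 6.857, Galen 5.851, Dorne 5.116.
Geometric-mean thresholds: Eskel √(8·9)=8.485, Arden √(6·7)=6.481, Galen √(5·6)=5.477, Dorne √(5·6)=5.477.
Each quota rounded against its threshold gives Eskel 9, Arden 7, Galen 6, Dorne 5 (total 27).

Eskel 9; Arden 7; Galen 6; Dorne 5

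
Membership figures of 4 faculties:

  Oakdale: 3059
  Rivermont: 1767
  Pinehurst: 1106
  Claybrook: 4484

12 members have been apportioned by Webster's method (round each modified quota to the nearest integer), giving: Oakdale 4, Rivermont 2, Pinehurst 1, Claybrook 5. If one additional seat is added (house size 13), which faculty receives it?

Priority for the next seat is population ÷ (current seats + 0.5).
Priorities: Oakdale 679.778, Rivermont 706.800, Pinehurst 737.333, Claybrook 815.273.
Highest priority: Claybrook.

Claybrook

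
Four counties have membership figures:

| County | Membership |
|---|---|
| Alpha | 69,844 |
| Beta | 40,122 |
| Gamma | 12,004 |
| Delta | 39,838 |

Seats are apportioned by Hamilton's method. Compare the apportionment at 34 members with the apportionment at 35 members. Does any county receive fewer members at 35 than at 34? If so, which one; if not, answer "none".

Gamma

At 34 seats: Alpha 15, Beta 8, Gamma 3, Delta 8.
At 35 seats: Alpha 15, Beta 9, Gamma 2, Delta 9.
Gamma drops from 3 to 2.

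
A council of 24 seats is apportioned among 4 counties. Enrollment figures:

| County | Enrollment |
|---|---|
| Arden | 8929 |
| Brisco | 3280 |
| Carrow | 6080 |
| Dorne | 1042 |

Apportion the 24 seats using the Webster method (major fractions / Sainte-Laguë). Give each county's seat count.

Standard divisor 19331/24 ≈ 805.458; standard quotas: Arden 11.086, Brisco 4.072, Carrow 7.548, Dorne 1.294.
Rounding to the nearest integer gives Arden 11, Brisco 4, Carrow 8, Dorne 1 — total 24, matching the house size, so no adjustment is needed.

Arden 11, Brisco 4, Carrow 8, Dorne 1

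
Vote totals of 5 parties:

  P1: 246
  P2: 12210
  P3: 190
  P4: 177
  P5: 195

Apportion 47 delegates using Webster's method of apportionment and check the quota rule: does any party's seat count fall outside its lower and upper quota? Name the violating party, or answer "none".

Standard quotas: P1 0.888, P2 44.083, P3 0.686, P4 0.639, P5 0.704.
Webster allocation: P1 1, P2 43, P3 1, P4 1, P5 1.
P2 has quota 44.083 (lower 44, upper 45) but receives 43 — outside the quota interval.

P2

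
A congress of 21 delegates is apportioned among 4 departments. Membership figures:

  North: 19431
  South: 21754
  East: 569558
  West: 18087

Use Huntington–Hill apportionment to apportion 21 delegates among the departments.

With divisor 31679: modified quotas North 0.613, South 0.687, East 17.979, West 0.571.
Geometric-mean thresholds: North (min 1), South (min 1), East √(17·18)=17.493, West (min 1).
Each quota rounded against its threshold gives North 1, South 1, East 18, West 1 (total 21).

North=1; South=1; East=18; West=1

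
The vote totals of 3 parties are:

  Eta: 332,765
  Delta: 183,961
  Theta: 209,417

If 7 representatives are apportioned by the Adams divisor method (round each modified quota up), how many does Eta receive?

3

Standard divisor 726143/7 ≈ 103734.714; standard quotas: Eta 3.208, Delta 1.773, Theta 2.019.
Rounding up gives 4, 2, 3 = 9 seats, so the divisor must be adjusted.
With modified divisor 138700: modified quotas Eta 2.399, Delta 1.326, Theta 1.510.
Rounding up: Eta 3, Delta 2, Theta 2 (total 7).
Eta receives 3.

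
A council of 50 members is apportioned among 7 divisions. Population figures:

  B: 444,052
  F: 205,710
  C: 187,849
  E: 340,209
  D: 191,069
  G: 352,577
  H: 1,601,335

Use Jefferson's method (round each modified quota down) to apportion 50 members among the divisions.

Standard divisor 3322801/50 ≈ 66456.02; standard quotas: B 6.682, F 3.095, C 2.827, E 5.119, D 2.875, G 5.305, H 24.096.
Rounding down gives 6, 3, 2, 5, 2, 5, 24 = 47 seats, so the divisor must be adjusted.
With modified divisor 63190.1: modified quotas B 7.027, F 3.255, C 2.973, E 5.384, D 3.024, G 5.580, H 25.342.
Rounding down: B 7, F 3, C 2, E 5, D 3, G 5, H 25 (total 50).

B 7, F 3, C 2, E 5, D 3, G 5, H 25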